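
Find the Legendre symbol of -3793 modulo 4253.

1

Pull out -1: (-3793/4253) = (-1/4253)·(3793/4253). Since 4253 ≡ 1 (mod 4), (-1/4253) = +1. Now have (3793/4253).
3793 ≡ 1 (mod 4), so quadratic reciprocity gives (3793/4253) = (4253/3793). Reduce: 4253 ≡ 460 (mod 3793). Now have (460/3793).
Factor out 2: 460 = 2^2·115. Since 3793 ≡ 1 (mod 8), (2/3793) = +1, and (2/3793)^2 = +1. Now have (115/3793).
3793 ≡ 1 (mod 4), so quadratic reciprocity gives (115/3793) = (3793/115). Reduce: 3793 ≡ 113 (mod 115). Now have (113/115).
113 ≡ 1 (mod 4), so quadratic reciprocity gives (113/115) = (115/113). Reduce: 115 ≡ 2 (mod 113). Now have (2/113).
Factor out 2: 2 = 2. Since 113 ≡ 1 (mod 8), (2/113) = +1. Now have (1/113).
(1/113) = 1. Collecting the sign factors: 1.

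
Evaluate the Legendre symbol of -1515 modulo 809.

-1

Reduce the numerator: -1515 ≡ 103 (mod 809), so (-1515 / 809) = (103 / 809).
809 ≡ 1 (mod 4), so quadratic reciprocity gives (103 / 809) = (809 / 103). Reduce: 809 ≡ 88 (mod 103). Now have (88 / 103).
Factor out 2: 88 = 2^3·11. Since 103 ≡ 7 (mod 8), (2 / 103) = +1, and (2 / 103)^3 = +1. Now have (11 / 103).
Both 11 ≡ 3 and 103 ≡ 3 (mod 4), so reciprocity gives (11 / 103) = -(103 / 11). Reduce: 103 ≡ 4 (mod 11). Now have -(4 / 11).
Factor out 2: 4 = 2^2. Since 11 ≡ 3 (mod 8), (2 / 11) = -1, and (2 / 11)^2 = +1. Now have -(1 / 11).
(1 / 11) = 1. Collecting the sign factors: -1.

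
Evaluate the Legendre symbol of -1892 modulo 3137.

(-1892/3137)
  = (1892/3137)    [3137 ≡ 1 mod 4 ⇒ (-1/3137) = +1]
  = (473/3137)    [3137 ≡ 1 mod 8 ⇒ (2/3137)^2 = +1]
  = (3137/473)    [QR: 473 ≡ 1 mod 4, sign kept]
  = (299/473)    [3137 ≡ 299 mod 473]
  = (473/299)    [QR: 473 ≡ 1 mod 4, sign kept]
  = (174/299)    [473 ≡ 174 mod 299]
  = -(87/299)    [299 ≡ 3 mod 8 ⇒ (2/299) = -1]
  = (299/87)    [QR: both ≡ 3 mod 4, sign flips]
  = (38/87)    [299 ≡ 38 mod 87]
  = (19/87)    [87 ≡ 7 mod 8 ⇒ (2/87) = +1]
  = -(87/19)    [QR: both ≡ 3 mod 4, sign flips]
  = -(11/19)    [87 ≡ 11 mod 19]
  = (19/11)    [QR: both ≡ 3 mod 4, sign flips]
  = (8/11)    [19 ≡ 8 mod 11]
  = -(1/11)    [11 ≡ 3 mod 8 ⇒ (2/11)^3 = -1]
  = -1    [(1/11) = 1]

-1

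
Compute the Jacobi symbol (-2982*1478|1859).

By multiplicativity, (-2982·1478|1859) = (-2982|1859)·(1478|1859).
First factor (-2982|1859):
(-2982|1859)
  = (736|1859)    [-2982 ≡ 736 mod 1859]
  = -(23|1859)    [1859 ≡ 3 mod 8 ⇒ (2|1859)^5 = -1]
  = (1859|23)    [QR: both ≡ 3 mod 4, sign flips]
  = (19|23)    [1859 ≡ 19 mod 23]
  = -(23|19)    [QR: both ≡ 3 mod 4, sign flips]
  = -(4|19)    [23 ≡ 4 mod 19]
  = -(1|19)    [19 ≡ 3 mod 8 ⇒ (2|19)^2 = +1]
  = -1    [(1|19) = 1]
Second factor (1478|1859):
(1478|1859)
  = -(739|1859)    [1859 ≡ 3 mod 8 ⇒ (2|1859) = -1]
  = (1859|739)    [QR: both ≡ 3 mod 4, sign flips]
  = (381|739)    [1859 ≡ 381 mod 739]
  = (739|381)    [QR: 381 ≡ 1 mod 4, sign kept]
  = (358|381)    [739 ≡ 358 mod 381]
  = -(179|381)    [381 ≡ 5 mod 8 ⇒ (2|381) = -1]
  = -(381|179)    [QR: 381 ≡ 1 mod 4, sign kept]
  = -(23|179)    [381 ≡ 23 mod 179]
  = (179|23)    [QR: both ≡ 3 mod 4, sign flips]
  = (18|23)    [179 ≡ 18 mod 23]
  = (9|23)    [23 ≡ 7 mod 8 ⇒ (2|23) = +1]
  = (23|9)    [QR: 9 ≡ 1 mod 4, sign kept]
  = (5|9)    [23 ≡ 5 mod 9]
  = (9|5)    [QR: 5 ≡ 1 mod 4, sign kept]
  = (4|5)    [9 ≡ 4 mod 5]
  = (1|5)    [5 ≡ 5 mod 8 ⇒ (2|5)^2 = +1]
  = 1    [(1|5) = 1]
Product: (-1)·(1) = -1.

-1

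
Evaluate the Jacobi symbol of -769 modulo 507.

-1

(-769|507)
  = (245|507)    [-769 ≡ 245 mod 507]
  = (507|245)    [QR: 245 ≡ 1 mod 4, sign kept]
  = (17|245)    [507 ≡ 17 mod 245]
  = (245|17)    [QR: 17 ≡ 1 mod 4, sign kept]
  = (7|17)    [245 ≡ 7 mod 17]
  = (17|7)    [QR: 17 ≡ 1 mod 4, sign kept]
  = (3|7)    [17 ≡ 3 mod 7]
  = -(7|3)    [QR: both ≡ 3 mod 4, sign flips]
  = -(1|3)    [7 ≡ 1 mod 3]
  = -1    [(1|3) = 1]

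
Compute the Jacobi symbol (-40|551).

-1

Reduce the numerator: -40 ≡ 511 (mod 551), so (-40|551) = (511|551).
Both 511 ≡ 3 and 551 ≡ 3 (mod 4), so reciprocity gives (511|551) = -(551|511). Reduce: 551 ≡ 40 (mod 511). Now have -(40|511).
Factor out 2: 40 = 2^3·5. Since 511 ≡ 7 (mod 8), (2|511) = +1, and (2|511)^3 = +1. Now have -(5|511).
5 ≡ 1 (mod 4), so quadratic reciprocity gives (5|511) = (511|5). Reduce: 511 ≡ 1 (mod 5). Now have -(1|5).
(1|5) = 1. Collecting the sign factors: -1.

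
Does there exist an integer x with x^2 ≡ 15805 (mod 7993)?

yes

Reduce the numerator: 15805 ≡ 7812 (mod 7993), so (15805/7993) = (7812/7993).
Factor out 2: 7812 = 2^2·1953. Since 7993 ≡ 1 (mod 8), (2/7993) = +1, and (2/7993)^2 = +1. Now have (1953/7993).
1953 ≡ 1 (mod 4), so quadratic reciprocity gives (1953/7993) = (7993/1953). Reduce: 7993 ≡ 181 (mod 1953). Now have (181/1953).
181 ≡ 1 (mod 4), so quadratic reciprocity gives (181/1953) = (1953/181). Reduce: 1953 ≡ 143 (mod 181). Now have (143/181).
181 ≡ 1 (mod 4), so quadratic reciprocity gives (143/181) = (181/143). Reduce: 181 ≡ 38 (mod 143). Now have (38/143).
Factor out 2: 38 = 2·19. Since 143 ≡ 7 (mod 8), (2/143) = +1. Now have (19/143).
Both 19 ≡ 3 and 143 ≡ 3 (mod 4), so reciprocity gives (19/143) = -(143/19). Reduce: 143 ≡ 10 (mod 19). Now have -(10/19).
Factor out 2: 10 = 2·5. Since 19 ≡ 3 (mod 8), (2/19) = -1. Now have (5/19).
5 ≡ 1 (mod 4), so quadratic reciprocity gives (5/19) = (19/5). Reduce: 19 ≡ 4 (mod 5). Now have (4/5).
Factor out 2: 4 = 2^2. Since 5 ≡ 5 (mod 8), (2/5) = -1, and (2/5)^2 = +1. Now have (1/5).
(1/5) = 1. Collecting the sign factors: 1.
The Legendre symbol is 1, so x^2 ≡ 15805 (mod 7993) has solution.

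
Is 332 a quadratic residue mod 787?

no

(332/787)
  = (83/787)    [787 ≡ 3 mod 8 ⇒ (2/787)^2 = +1]
  = -(787/83)    [QR: both ≡ 3 mod 4, sign flips]
  = -(40/83)    [787 ≡ 40 mod 83]
  = (5/83)    [83 ≡ 3 mod 8 ⇒ (2/83)^3 = -1]
  = (83/5)    [QR: 5 ≡ 1 mod 4, sign kept]
  = (3/5)    [83 ≡ 3 mod 5]
  = (5/3)    [QR: 5 ≡ 1 mod 4, sign kept]
  = (2/3)    [5 ≡ 2 mod 3]
  = -(1/3)    [3 ≡ 3 mod 8 ⇒ (2/3) = -1]
  = -1    [(1/3) = 1]
(332/787) = -1, and 787 is prime, so 332 is not a quadratic residue mod 787.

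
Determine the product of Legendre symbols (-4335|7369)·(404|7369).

By multiplicativity, (-4335·404|7369) = (-4335|7369)·(404|7369).
First factor (-4335|7369):
(-4335|7369)
  = (3034|7369)    [-4335 ≡ 3034 mod 7369]
  = (1517|7369)    [7369 ≡ 1 mod 8 ⇒ (2|7369) = +1]
  = (7369|1517)    [QR: 1517 ≡ 1 mod 4, sign kept]
  = (1301|1517)    [7369 ≡ 1301 mod 1517]
  = (1517|1301)    [QR: 1301 ≡ 1 mod 4, sign kept]
  = (216|1301)    [1517 ≡ 216 mod 1301]
  = -(27|1301)    [1301 ≡ 5 mod 8 ⇒ (2|1301)^3 = -1]
  = -(1301|27)    [QR: 1301 ≡ 1 mod 4, sign kept]
  = -(5|27)    [1301 ≡ 5 mod 27]
  = -(27|5)    [QR: 5 ≡ 1 mod 4, sign kept]
  = -(2|5)    [27 ≡ 2 mod 5]
  = (1|5)    [5 ≡ 5 mod 8 ⇒ (2|5) = -1]
  = 1    [(1|5) = 1]
Second factor (404|7369):
(404|7369)
  = (101|7369)    [7369 ≡ 1 mod 8 ⇒ (2|7369)^2 = +1]
  = (7369|101)    [QR: 101 ≡ 1 mod 4, sign kept]
  = (97|101)    [7369 ≡ 97 mod 101]
  = (101|97)    [QR: 97 ≡ 1 mod 4, sign kept]
  = (4|97)    [101 ≡ 4 mod 97]
  = (1|97)    [97 ≡ 1 mod 8 ⇒ (2|97)^2 = +1]
  = 1    [(1|97) = 1]
Product: (1)·(1) = 1.

1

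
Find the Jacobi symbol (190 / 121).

1

Reduce the numerator: 190 ≡ 69 (mod 121), so (190 / 121) = (69 / 121).
69 ≡ 1 (mod 4), so quadratic reciprocity gives (69 / 121) = (121 / 69). Reduce: 121 ≡ 52 (mod 69). Now have (52 / 69).
Factor out 2: 52 = 2^2·13. Since 69 ≡ 5 (mod 8), (2 / 69) = -1, and (2 / 69)^2 = +1. Now have (13 / 69).
13 ≡ 1 (mod 4), so quadratic reciprocity gives (13 / 69) = (69 / 13). Reduce: 69 ≡ 4 (mod 13). Now have (4 / 13).
Factor out 2: 4 = 2^2. Since 13 ≡ 5 (mod 8), (2 / 13) = -1, and (2 / 13)^2 = +1. Now have (1 / 13).
(1 / 13) = 1. Collecting the sign factors: 1.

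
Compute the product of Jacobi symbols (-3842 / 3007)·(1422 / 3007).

By multiplicativity, (-3842·1422 / 3007) = (-3842 / 3007)·(1422 / 3007).
First factor (-3842 / 3007):
(-3842 / 3007)
  = (2172 / 3007)    [-3842 ≡ 2172 mod 3007]
  = (543 / 3007)    [3007 ≡ 7 mod 8 ⇒ (2 / 3007)^2 = +1]
  = -(3007 / 543)    [QR: both ≡ 3 mod 4, sign flips]
  = -(292 / 543)    [3007 ≡ 292 mod 543]
  = -(73 / 543)    [543 ≡ 7 mod 8 ⇒ (2 / 543)^2 = +1]
  = -(543 / 73)    [QR: 73 ≡ 1 mod 4, sign kept]
  = -(32 / 73)    [543 ≡ 32 mod 73]
  = -(1 / 73)    [73 ≡ 1 mod 8 ⇒ (2 / 73)^5 = +1]
  = -1    [(1 / 73) = 1]
Second factor (1422 / 3007):
(1422 / 3007)
  = (711 / 3007)    [3007 ≡ 7 mod 8 ⇒ (2 / 3007) = +1]
  = -(3007 / 711)    [QR: both ≡ 3 mod 4, sign flips]
  = -(163 / 711)    [3007 ≡ 163 mod 711]
  = (711 / 163)    [QR: both ≡ 3 mod 4, sign flips]
  = (59 / 163)    [711 ≡ 59 mod 163]
  = -(163 / 59)    [QR: both ≡ 3 mod 4, sign flips]
  = -(45 / 59)    [163 ≡ 45 mod 59]
  = -(59 / 45)    [QR: 45 ≡ 1 mod 4, sign kept]
  = -(14 / 45)    [59 ≡ 14 mod 45]
  = (7 / 45)    [45 ≡ 5 mod 8 ⇒ (2 / 45) = -1]
  = (45 / 7)    [QR: 45 ≡ 1 mod 4, sign kept]
  = (3 / 7)    [45 ≡ 3 mod 7]
  = -(7 / 3)    [QR: both ≡ 3 mod 4, sign flips]
  = -(1 / 3)    [7 ≡ 1 mod 3]
  = -1    [(1 / 3) = 1]
Product: (-1)·(-1) = 1.

1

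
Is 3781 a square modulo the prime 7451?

yes

(3781/7451)
  = (7451/3781)    [QR: 3781 ≡ 1 mod 4, sign kept]
  = (3670/3781)    [7451 ≡ 3670 mod 3781]
  = -(1835/3781)    [3781 ≡ 5 mod 8 ⇒ (2/3781) = -1]
  = -(3781/1835)    [QR: 3781 ≡ 1 mod 4, sign kept]
  = -(111/1835)    [3781 ≡ 111 mod 1835]
  = (1835/111)    [QR: both ≡ 3 mod 4, sign flips]
  = (59/111)    [1835 ≡ 59 mod 111]
  = -(111/59)    [QR: both ≡ 3 mod 4, sign flips]
  = -(52/59)    [111 ≡ 52 mod 59]
  = -(13/59)    [59 ≡ 3 mod 8 ⇒ (2/59)^2 = +1]
  = -(59/13)    [QR: 13 ≡ 1 mod 4, sign kept]
  = -(7/13)    [59 ≡ 7 mod 13]
  = -(13/7)    [QR: 13 ≡ 1 mod 4, sign kept]
  = -(6/7)    [13 ≡ 6 mod 7]
  = -(3/7)    [7 ≡ 7 mod 8 ⇒ (2/7) = +1]
  = (7/3)    [QR: both ≡ 3 mod 4, sign flips]
  = (1/3)    [7 ≡ 1 mod 3]
  = 1    [(1/3) = 1]
The Legendre symbol is 1, so x^2 ≡ 3781 (mod 7451) has solution.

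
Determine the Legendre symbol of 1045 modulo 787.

(1045/787)
  = (258/787)    [1045 ≡ 258 mod 787]
  = -(129/787)    [787 ≡ 3 mod 8 ⇒ (2/787) = -1]
  = -(787/129)    [QR: 129 ≡ 1 mod 4, sign kept]
  = -(13/129)    [787 ≡ 13 mod 129]
  = -(129/13)    [QR: 13 ≡ 1 mod 4, sign kept]
  = -(12/13)    [129 ≡ 12 mod 13]
  = -(3/13)    [13 ≡ 5 mod 8 ⇒ (2/13)^2 = +1]
  = -(13/3)    [QR: 13 ≡ 1 mod 4, sign kept]
  = -(1/3)    [13 ≡ 1 mod 3]
  = -1    [(1/3) = 1]

-1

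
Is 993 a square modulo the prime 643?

no

Reduce the numerator: 993 ≡ 350 (mod 643), so (993/643) = (350/643).
Factor out 2: 350 = 2·175. Since 643 ≡ 3 (mod 8), (2/643) = -1. Now have -(175/643).
Both 175 ≡ 3 and 643 ≡ 3 (mod 4), so reciprocity gives (175/643) = -(643/175). Reduce: 643 ≡ 118 (mod 175). Now have (118/175).
Factor out 2: 118 = 2·59. Since 175 ≡ 7 (mod 8), (2/175) = +1. Now have (59/175).
Both 59 ≡ 3 and 175 ≡ 3 (mod 4), so reciprocity gives (59/175) = -(175/59). Reduce: 175 ≡ 57 (mod 59). Now have -(57/59).
57 ≡ 1 (mod 4), so quadratic reciprocity gives (57/59) = (59/57). Reduce: 59 ≡ 2 (mod 57). Now have -(2/57).
Factor out 2: 2 = 2. Since 57 ≡ 1 (mod 8), (2/57) = +1. Now have -(1/57).
(1/57) = 1. Collecting the sign factors: -1.
(993/643) = -1, and 643 is prime, so 993 is not a quadratic residue mod 643.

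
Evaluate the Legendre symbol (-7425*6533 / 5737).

-1

By multiplicativity, (-7425·6533 / 5737) = (-7425 / 5737)·(6533 / 5737).
First factor (-7425 / 5737):
(-7425 / 5737)
  = (4049 / 5737)    [-7425 ≡ 4049 mod 5737]
  = (5737 / 4049)    [QR: 4049 ≡ 1 mod 4, sign kept]
  = (1688 / 4049)    [5737 ≡ 1688 mod 4049]
  = (211 / 4049)    [4049 ≡ 1 mod 8 ⇒ (2 / 4049)^3 = +1]
  = (4049 / 211)    [QR: 4049 ≡ 1 mod 4, sign kept]
  = (40 / 211)    [4049 ≡ 40 mod 211]
  = -(5 / 211)    [211 ≡ 3 mod 8 ⇒ (2 / 211)^3 = -1]
  = -(211 / 5)    [QR: 5 ≡ 1 mod 4, sign kept]
  = -(1 / 5)    [211 ≡ 1 mod 5]
  = -1    [(1 / 5) = 1]
Second factor (6533 / 5737):
(6533 / 5737)
  = (796 / 5737)    [6533 ≡ 796 mod 5737]
  = (199 / 5737)    [5737 ≡ 1 mod 8 ⇒ (2 / 5737)^2 = +1]
  = (5737 / 199)    [QR: 5737 ≡ 1 mod 4, sign kept]
  = (165 / 199)    [5737 ≡ 165 mod 199]
  = (199 / 165)    [QR: 165 ≡ 1 mod 4, sign kept]
  = (34 / 165)    [199 ≡ 34 mod 165]
  = -(17 / 165)    [165 ≡ 5 mod 8 ⇒ (2 / 165) = -1]
  = -(165 / 17)    [QR: 17 ≡ 1 mod 4, sign kept]
  = -(12 / 17)    [165 ≡ 12 mod 17]
  = -(3 / 17)    [17 ≡ 1 mod 8 ⇒ (2 / 17)^2 = +1]
  = -(17 / 3)    [QR: 17 ≡ 1 mod 4, sign kept]
  = -(2 / 3)    [17 ≡ 2 mod 3]
  = (1 / 3)    [3 ≡ 3 mod 8 ⇒ (2 / 3) = -1]
  = 1    [(1 / 3) = 1]
Product: (-1)·(1) = -1.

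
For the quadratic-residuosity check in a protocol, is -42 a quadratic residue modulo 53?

(-42/53)
  = (42/53)    [53 ≡ 1 mod 4 ⇒ (-1/53) = +1]
  = -(21/53)    [53 ≡ 5 mod 8 ⇒ (2/53) = -1]
  = -(53/21)    [QR: 21 ≡ 1 mod 4, sign kept]
  = -(11/21)    [53 ≡ 11 mod 21]
  = -(21/11)    [QR: 21 ≡ 1 mod 4, sign kept]
  = -(10/11)    [21 ≡ 10 mod 11]
  = (5/11)    [11 ≡ 3 mod 8 ⇒ (2/11) = -1]
  = (11/5)    [QR: 5 ≡ 1 mod 4, sign kept]
  = (1/5)    [11 ≡ 1 mod 5]
  = 1    [(1/5) = 1]
(-42/53) = 1, and 53 is prime, so -42 is a quadratic residue mod 53.

yes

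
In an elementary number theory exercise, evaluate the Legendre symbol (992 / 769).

Reduce the numerator: 992 ≡ 223 (mod 769), so (992 / 769) = (223 / 769).
769 ≡ 1 (mod 4), so quadratic reciprocity gives (223 / 769) = (769 / 223). Reduce: 769 ≡ 100 (mod 223). Now have (100 / 223).
Factor out 2: 100 = 2^2·25. Since 223 ≡ 7 (mod 8), (2 / 223) = +1, and (2 / 223)^2 = +1. Now have (25 / 223).
25 ≡ 1 (mod 4), so quadratic reciprocity gives (25 / 223) = (223 / 25). Reduce: 223 ≡ 23 (mod 25). Now have (23 / 25).
25 ≡ 1 (mod 4), so quadratic reciprocity gives (23 / 25) = (25 / 23). Reduce: 25 ≡ 2 (mod 23). Now have (2 / 23).
Factor out 2: 2 = 2. Since 23 ≡ 7 (mod 8), (2 / 23) = +1. Now have (1 / 23).
(1 / 23) = 1. Collecting the sign factors: 1.

1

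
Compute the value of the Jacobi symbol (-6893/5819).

Pull out -1: (-6893/5819) = (-1/5819)·(6893/5819). Since 5819 ≡ 3 (mod 4), (-1/5819) = -1. Now have -(6893/5819).
Reduce the numerator: 6893 ≡ 1074 (mod 5819), so (6893/5819) = (1074/5819).
Factor out 2: 1074 = 2·537. Since 5819 ≡ 3 (mod 8), (2/5819) = -1. Now have (537/5819).
537 ≡ 1 (mod 4), so quadratic reciprocity gives (537/5819) = (5819/537). Reduce: 5819 ≡ 449 (mod 537). Now have (449/537).
449 ≡ 1 (mod 4), so quadratic reciprocity gives (449/537) = (537/449). Reduce: 537 ≡ 88 (mod 449). Now have (88/449).
Factor out 2: 88 = 2^3·11. Since 449 ≡ 1 (mod 8), (2/449) = +1, and (2/449)^3 = +1. Now have (11/449).
449 ≡ 1 (mod 4), so quadratic reciprocity gives (11/449) = (449/11). Reduce: 449 ≡ 9 (mod 11). Now have (9/11).
9 ≡ 1 (mod 4), so quadratic reciprocity gives (9/11) = (11/9). Reduce: 11 ≡ 2 (mod 9). Now have (2/9).
Factor out 2: 2 = 2. Since 9 ≡ 1 (mod 8), (2/9) = +1. Now have (1/9).
(1/9) = 1. Collecting the sign factors: 1.

1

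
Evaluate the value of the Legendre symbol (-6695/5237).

-1

(-6695/5237)
  = (6695/5237)    [5237 ≡ 1 mod 4 ⇒ (-1/5237) = +1]
  = (1458/5237)    [6695 ≡ 1458 mod 5237]
  = -(729/5237)    [5237 ≡ 5 mod 8 ⇒ (2/5237) = -1]
  = -(5237/729)    [QR: 729 ≡ 1 mod 4, sign kept]
  = -(134/729)    [5237 ≡ 134 mod 729]
  = -(67/729)    [729 ≡ 1 mod 8 ⇒ (2/729) = +1]
  = -(729/67)    [QR: 729 ≡ 1 mod 4, sign kept]
  = -(59/67)    [729 ≡ 59 mod 67]
  = (67/59)    [QR: both ≡ 3 mod 4, sign flips]
  = (8/59)    [67 ≡ 8 mod 59]
  = -(1/59)    [59 ≡ 3 mod 8 ⇒ (2/59)^3 = -1]
  = -1    [(1/59) = 1]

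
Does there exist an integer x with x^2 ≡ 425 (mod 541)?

no

(425/541)
  = (541/425)    [QR: 425 ≡ 1 mod 4, sign kept]
  = (116/425)    [541 ≡ 116 mod 425]
  = (29/425)    [425 ≡ 1 mod 8 ⇒ (2/425)^2 = +1]
  = (425/29)    [QR: 29 ≡ 1 mod 4, sign kept]
  = (19/29)    [425 ≡ 19 mod 29]
  = (29/19)    [QR: 29 ≡ 1 mod 4, sign kept]
  = (10/19)    [29 ≡ 10 mod 19]
  = -(5/19)    [19 ≡ 3 mod 8 ⇒ (2/19) = -1]
  = -(19/5)    [QR: 5 ≡ 1 mod 4, sign kept]
  = -(4/5)    [19 ≡ 4 mod 5]
  = -(1/5)    [5 ≡ 5 mod 8 ⇒ (2/5)^2 = +1]
  = -1    [(1/5) = 1]
(425/541) = -1, and 541 is prime, so 425 is not a quadratic residue mod 541.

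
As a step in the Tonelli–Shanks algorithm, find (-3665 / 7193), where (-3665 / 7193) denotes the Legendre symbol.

(-3665 / 7193)
  = (3665 / 7193)    [7193 ≡ 1 mod 4 ⇒ (-1 / 7193) = +1]
  = (7193 / 3665)    [QR: 3665 ≡ 1 mod 4, sign kept]
  = (3528 / 3665)    [7193 ≡ 3528 mod 3665]
  = (441 / 3665)    [3665 ≡ 1 mod 8 ⇒ (2 / 3665)^3 = +1]
  = (3665 / 441)    [QR: 441 ≡ 1 mod 4, sign kept]
  = (137 / 441)    [3665 ≡ 137 mod 441]
  = (441 / 137)    [QR: 137 ≡ 1 mod 4, sign kept]
  = (30 / 137)    [441 ≡ 30 mod 137]
  = (15 / 137)    [137 ≡ 1 mod 8 ⇒ (2 / 137) = +1]
  = (137 / 15)    [QR: 137 ≡ 1 mod 4, sign kept]
  = (2 / 15)    [137 ≡ 2 mod 15]
  = (1 / 15)    [15 ≡ 7 mod 8 ⇒ (2 / 15) = +1]
  = 1    [(1 / 15) = 1]

1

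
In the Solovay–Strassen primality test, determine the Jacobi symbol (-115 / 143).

(-115 / 143)
  = (28 / 143)    [-115 ≡ 28 mod 143]
  = (7 / 143)    [143 ≡ 7 mod 8 ⇒ (2 / 143)^2 = +1]
  = -(143 / 7)    [QR: both ≡ 3 mod 4, sign flips]
  = -(3 / 7)    [143 ≡ 3 mod 7]
  = (7 / 3)    [QR: both ≡ 3 mod 4, sign flips]
  = (1 / 3)    [7 ≡ 1 mod 3]
  = 1    [(1 / 3) = 1]

1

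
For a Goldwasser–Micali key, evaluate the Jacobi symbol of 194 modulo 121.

Reduce the numerator: 194 ≡ 73 (mod 121), so (194 / 121) = (73 / 121).
73 ≡ 1 (mod 4), so quadratic reciprocity gives (73 / 121) = (121 / 73). Reduce: 121 ≡ 48 (mod 73). Now have (48 / 73).
Factor out 2: 48 = 2^4·3. Since 73 ≡ 1 (mod 8), (2 / 73) = +1, and (2 / 73)^4 = +1. Now have (3 / 73).
73 ≡ 1 (mod 4), so quadratic reciprocity gives (3 / 73) = (73 / 3). Reduce: 73 ≡ 1 (mod 3). Now have (1 / 3).
(1 / 3) = 1. Collecting the sign factors: 1.

1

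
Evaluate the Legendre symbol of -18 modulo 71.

-1

(-18/71)
  = (53/71)    [-18 ≡ 53 mod 71]
  = (71/53)    [QR: 53 ≡ 1 mod 4, sign kept]
  = (18/53)    [71 ≡ 18 mod 53]
  = -(9/53)    [53 ≡ 5 mod 8 ⇒ (2/53) = -1]
  = -(53/9)    [QR: 9 ≡ 1 mod 4, sign kept]
  = -(8/9)    [53 ≡ 8 mod 9]
  = -(1/9)    [9 ≡ 1 mod 8 ⇒ (2/9)^3 = +1]
  = -1    [(1/9) = 1]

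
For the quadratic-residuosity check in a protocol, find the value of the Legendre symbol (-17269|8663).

1

(-17269|8663)
  = (57|8663)    [-17269 ≡ 57 mod 8663]
  = (8663|57)    [QR: 57 ≡ 1 mod 4, sign kept]
  = (56|57)    [8663 ≡ 56 mod 57]
  = (7|57)    [57 ≡ 1 mod 8 ⇒ (2|57)^3 = +1]
  = (57|7)    [QR: 57 ≡ 1 mod 4, sign kept]
  = (1|7)    [57 ≡ 1 mod 7]
  = 1    [(1|7) = 1]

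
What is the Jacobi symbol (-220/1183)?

Reduce the numerator: -220 ≡ 963 (mod 1183), so (-220/1183) = (963/1183).
Both 963 ≡ 3 and 1183 ≡ 3 (mod 4), so reciprocity gives (963/1183) = -(1183/963). Reduce: 1183 ≡ 220 (mod 963). Now have -(220/963).
Factor out 2: 220 = 2^2·55. Since 963 ≡ 3 (mod 8), (2/963) = -1, and (2/963)^2 = +1. Now have -(55/963).
Both 55 ≡ 3 and 963 ≡ 3 (mod 4), so reciprocity gives (55/963) = -(963/55). Reduce: 963 ≡ 28 (mod 55). Now have (28/55).
Factor out 2: 28 = 2^2·7. Since 55 ≡ 7 (mod 8), (2/55) = +1, and (2/55)^2 = +1. Now have (7/55).
Both 7 ≡ 3 and 55 ≡ 3 (mod 4), so reciprocity gives (7/55) = -(55/7). Reduce: 55 ≡ 6 (mod 7). Now have -(6/7).
Factor out 2: 6 = 2·3. Since 7 ≡ 7 (mod 8), (2/7) = +1. Now have -(3/7).
Both 3 ≡ 3 and 7 ≡ 3 (mod 4), so reciprocity gives (3/7) = -(7/3). Reduce: 7 ≡ 1 (mod 3). Now have (1/3).
(1/3) = 1. Collecting the sign factors: 1.

1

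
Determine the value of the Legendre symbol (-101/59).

(-101/59)
  = -(101/59)    [59 ≡ 3 mod 4 ⇒ (-1/59) = -1]
  = -(42/59)    [101 ≡ 42 mod 59]
  = (21/59)    [59 ≡ 3 mod 8 ⇒ (2/59) = -1]
  = (59/21)    [QR: 21 ≡ 1 mod 4, sign kept]
  = (17/21)    [59 ≡ 17 mod 21]
  = (21/17)    [QR: 17 ≡ 1 mod 4, sign kept]
  = (4/17)    [21 ≡ 4 mod 17]
  = (1/17)    [17 ≡ 1 mod 8 ⇒ (2/17)^2 = +1]
  = 1    [(1/17) = 1]

1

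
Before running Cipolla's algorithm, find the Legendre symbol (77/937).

77 ≡ 1 (mod 4), so quadratic reciprocity gives (77/937) = (937/77). Reduce: 937 ≡ 13 (mod 77). Now have (13/77).
13 ≡ 1 (mod 4), so quadratic reciprocity gives (13/77) = (77/13). Reduce: 77 ≡ 12 (mod 13). Now have (12/13).
Factor out 2: 12 = 2^2·3. Since 13 ≡ 5 (mod 8), (2/13) = -1, and (2/13)^2 = +1. Now have (3/13).
13 ≡ 1 (mod 4), so quadratic reciprocity gives (3/13) = (13/3). Reduce: 13 ≡ 1 (mod 3). Now have (1/3).
(1/3) = 1. Collecting the sign factors: 1.

1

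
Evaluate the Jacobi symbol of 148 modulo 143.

Reduce the numerator: 148 ≡ 5 (mod 143), so (148/143) = (5/143).
5 ≡ 1 (mod 4), so quadratic reciprocity gives (5/143) = (143/5). Reduce: 143 ≡ 3 (mod 5). Now have (3/5).
5 ≡ 1 (mod 4), so quadratic reciprocity gives (3/5) = (5/3). Reduce: 5 ≡ 2 (mod 3). Now have (2/3).
Factor out 2: 2 = 2. Since 3 ≡ 3 (mod 8), (2/3) = -1. Now have -(1/3).
(1/3) = 1. Collecting the sign factors: -1.

-1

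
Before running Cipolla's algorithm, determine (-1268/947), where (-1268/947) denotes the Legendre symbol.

(-1268/947)
  = (626/947)    [-1268 ≡ 626 mod 947]
  = -(313/947)    [947 ≡ 3 mod 8 ⇒ (2/947) = -1]
  = -(947/313)    [QR: 313 ≡ 1 mod 4, sign kept]
  = -(8/313)    [947 ≡ 8 mod 313]
  = -(1/313)    [313 ≡ 1 mod 8 ⇒ (2/313)^3 = +1]
  = -1    [(1/313) = 1]

-1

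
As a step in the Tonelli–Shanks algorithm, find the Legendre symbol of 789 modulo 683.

Reduce the numerator: 789 ≡ 106 (mod 683), so (789/683) = (106/683).
Factor out 2: 106 = 2·53. Since 683 ≡ 3 (mod 8), (2/683) = -1. Now have -(53/683).
53 ≡ 1 (mod 4), so quadratic reciprocity gives (53/683) = (683/53). Reduce: 683 ≡ 47 (mod 53). Now have -(47/53).
53 ≡ 1 (mod 4), so quadratic reciprocity gives (47/53) = (53/47). Reduce: 53 ≡ 6 (mod 47). Now have -(6/47).
Factor out 2: 6 = 2·3. Since 47 ≡ 7 (mod 8), (2/47) = +1. Now have -(3/47).
Both 3 ≡ 3 and 47 ≡ 3 (mod 4), so reciprocity gives (3/47) = -(47/3). Reduce: 47 ≡ 2 (mod 3). Now have (2/3).
Factor out 2: 2 = 2. Since 3 ≡ 3 (mod 8), (2/3) = -1. Now have -(1/3).
(1/3) = 1. Collecting the sign factors: -1.

-1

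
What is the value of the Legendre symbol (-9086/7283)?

(-9086/7283)
  = (5480/7283)    [-9086 ≡ 5480 mod 7283]
  = -(685/7283)    [7283 ≡ 3 mod 8 ⇒ (2/7283)^3 = -1]
  = -(7283/685)    [QR: 685 ≡ 1 mod 4, sign kept]
  = -(433/685)    [7283 ≡ 433 mod 685]
  = -(685/433)    [QR: 433 ≡ 1 mod 4, sign kept]
  = -(252/433)    [685 ≡ 252 mod 433]
  = -(63/433)    [433 ≡ 1 mod 8 ⇒ (2/433)^2 = +1]
  = -(433/63)    [QR: 433 ≡ 1 mod 4, sign kept]
  = -(55/63)    [433 ≡ 55 mod 63]
  = (63/55)    [QR: both ≡ 3 mod 4, sign flips]
  = (8/55)    [63 ≡ 8 mod 55]
  = (1/55)    [55 ≡ 7 mod 8 ⇒ (2/55)^3 = +1]
  = 1    [(1/55) = 1]

1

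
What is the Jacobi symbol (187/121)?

Reduce the numerator: 187 ≡ 66 (mod 121), so (187/121) = (66/121).
Factor out 2: 66 = 2·33. Since 121 ≡ 1 (mod 8), (2/121) = +1. Now have (33/121).
33 ≡ 1 (mod 4), so quadratic reciprocity gives (33/121) = (121/33). Reduce: 121 ≡ 22 (mod 33). Now have (22/33).
Factor out 2: 22 = 2·11. Since 33 ≡ 1 (mod 8), (2/33) = +1. Now have (11/33).
33 ≡ 1 (mod 4), so quadratic reciprocity gives (11/33) = (33/11). Reduce: 33 ≡ 0 (mod 11). Now have (0/11).
The numerator is now 0 with denominator 11 > 1: the symbol is 0.

0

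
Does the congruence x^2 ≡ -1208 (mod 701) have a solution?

Pull out -1: (-1208/701) = (-1/701)·(1208/701). Since 701 ≡ 1 (mod 4), (-1/701) = +1. Now have (1208/701).
Reduce the numerator: 1208 ≡ 507 (mod 701), so (1208/701) = (507/701).
701 ≡ 1 (mod 4), so quadratic reciprocity gives (507/701) = (701/507). Reduce: 701 ≡ 194 (mod 507). Now have (194/507).
Factor out 2: 194 = 2·97. Since 507 ≡ 3 (mod 8), (2/507) = -1. Now have -(97/507).
97 ≡ 1 (mod 4), so quadratic reciprocity gives (97/507) = (507/97). Reduce: 507 ≡ 22 (mod 97). Now have -(22/97).
Factor out 2: 22 = 2·11. Since 97 ≡ 1 (mod 8), (2/97) = +1. Now have -(11/97).
97 ≡ 1 (mod 4), so quadratic reciprocity gives (11/97) = (97/11). Reduce: 97 ≡ 9 (mod 11). Now have -(9/11).
9 ≡ 1 (mod 4), so quadratic reciprocity gives (9/11) = (11/9). Reduce: 11 ≡ 2 (mod 9). Now have -(2/9).
Factor out 2: 2 = 2. Since 9 ≡ 1 (mod 8), (2/9) = +1. Now have -(1/9).
(1/9) = 1. Collecting the sign factors: -1.
The Legendre symbol is -1, so x^2 ≡ -1208 (mod 701) has no solution.

no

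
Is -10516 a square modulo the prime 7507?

Pull out -1: (-10516|7507) = (-1|7507)·(10516|7507). Since 7507 ≡ 3 (mod 4), (-1|7507) = -1. Now have -(10516|7507).
Reduce the numerator: 10516 ≡ 3009 (mod 7507), so (10516|7507) = (3009|7507).
3009 ≡ 1 (mod 4), so quadratic reciprocity gives (3009|7507) = (7507|3009). Reduce: 7507 ≡ 1489 (mod 3009). Now have -(1489|3009).
1489 ≡ 1 (mod 4), so quadratic reciprocity gives (1489|3009) = (3009|1489). Reduce: 3009 ≡ 31 (mod 1489). Now have -(31|1489).
1489 ≡ 1 (mod 4), so quadratic reciprocity gives (31|1489) = (1489|31). Reduce: 1489 ≡ 1 (mod 31). Now have -(1|31).
(1|31) = 1. Collecting the sign factors: -1.
(-10516|7507) = -1, and 7507 is prime, so -10516 is not a quadratic residue mod 7507.

no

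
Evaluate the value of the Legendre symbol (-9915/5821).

-1

(-9915/5821)
  = (9915/5821)    [5821 ≡ 1 mod 4 ⇒ (-1/5821) = +1]
  = (4094/5821)    [9915 ≡ 4094 mod 5821]
  = -(2047/5821)    [5821 ≡ 5 mod 8 ⇒ (2/5821) = -1]
  = -(5821/2047)    [QR: 5821 ≡ 1 mod 4, sign kept]
  = -(1727/2047)    [5821 ≡ 1727 mod 2047]
  = (2047/1727)    [QR: both ≡ 3 mod 4, sign flips]
  = (320/1727)    [2047 ≡ 320 mod 1727]
  = (5/1727)    [1727 ≡ 7 mod 8 ⇒ (2/1727)^6 = +1]
  = (1727/5)    [QR: 5 ≡ 1 mod 4, sign kept]
  = (2/5)    [1727 ≡ 2 mod 5]
  = -(1/5)    [5 ≡ 5 mod 8 ⇒ (2/5) = -1]
  = -1    [(1/5) = 1]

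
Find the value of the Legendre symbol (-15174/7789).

-1

(-15174/7789)
  = (15174/7789)    [7789 ≡ 1 mod 4 ⇒ (-1/7789) = +1]
  = (7385/7789)    [15174 ≡ 7385 mod 7789]
  = (7789/7385)    [QR: 7385 ≡ 1 mod 4, sign kept]
  = (404/7385)    [7789 ≡ 404 mod 7385]
  = (101/7385)    [7385 ≡ 1 mod 8 ⇒ (2/7385)^2 = +1]
  = (7385/101)    [QR: 101 ≡ 1 mod 4, sign kept]
  = (12/101)    [7385 ≡ 12 mod 101]
  = (3/101)    [101 ≡ 5 mod 8 ⇒ (2/101)^2 = +1]
  = (101/3)    [QR: 101 ≡ 1 mod 4, sign kept]
  = (2/3)    [101 ≡ 2 mod 3]
  = -(1/3)    [3 ≡ 3 mod 8 ⇒ (2/3) = -1]
  = -1    [(1/3) = 1]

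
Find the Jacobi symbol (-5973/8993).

-1

(-5973/8993)
  = (5973/8993)    [8993 ≡ 1 mod 4 ⇒ (-1/8993) = +1]
  = (8993/5973)    [QR: 5973 ≡ 1 mod 4, sign kept]
  = (3020/5973)    [8993 ≡ 3020 mod 5973]
  = (755/5973)    [5973 ≡ 5 mod 8 ⇒ (2/5973)^2 = +1]
  = (5973/755)    [QR: 5973 ≡ 1 mod 4, sign kept]
  = (688/755)    [5973 ≡ 688 mod 755]
  = (43/755)    [755 ≡ 3 mod 8 ⇒ (2/755)^4 = +1]
  = -(755/43)    [QR: both ≡ 3 mod 4, sign flips]
  = -(24/43)    [755 ≡ 24 mod 43]
  = (3/43)    [43 ≡ 3 mod 8 ⇒ (2/43)^3 = -1]
  = -(43/3)    [QR: both ≡ 3 mod 4, sign flips]
  = -(1/3)    [43 ≡ 1 mod 3]
  = -1    [(1/3) = 1]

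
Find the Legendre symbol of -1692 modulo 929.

1

(-1692/929)
  = (166/929)    [-1692 ≡ 166 mod 929]
  = (83/929)    [929 ≡ 1 mod 8 ⇒ (2/929) = +1]
  = (929/83)    [QR: 929 ≡ 1 mod 4, sign kept]
  = (16/83)    [929 ≡ 16 mod 83]
  = (1/83)    [83 ≡ 3 mod 8 ⇒ (2/83)^4 = +1]
  = 1    [(1/83) = 1]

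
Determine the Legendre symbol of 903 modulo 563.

Reduce the numerator: 903 ≡ 340 (mod 563), so (903/563) = (340/563).
Factor out 2: 340 = 2^2·85. Since 563 ≡ 3 (mod 8), (2/563) = -1, and (2/563)^2 = +1. Now have (85/563).
85 ≡ 1 (mod 4), so quadratic reciprocity gives (85/563) = (563/85). Reduce: 563 ≡ 53 (mod 85). Now have (53/85).
53 ≡ 1 (mod 4), so quadratic reciprocity gives (53/85) = (85/53). Reduce: 85 ≡ 32 (mod 53). Now have (32/53).
Factor out 2: 32 = 2^5. Since 53 ≡ 5 (mod 8), (2/53) = -1, and (2/53)^5 = -1. Now have -(1/53).
(1/53) = 1. Collecting the sign factors: -1.

-1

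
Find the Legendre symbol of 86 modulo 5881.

-1

(86 / 5881)
  = (43 / 5881)    [5881 ≡ 1 mod 8 ⇒ (2 / 5881) = +1]
  = (5881 / 43)    [QR: 5881 ≡ 1 mod 4, sign kept]
  = (33 / 43)    [5881 ≡ 33 mod 43]
  = (43 / 33)    [QR: 33 ≡ 1 mod 4, sign kept]
  = (10 / 33)    [43 ≡ 10 mod 33]
  = (5 / 33)    [33 ≡ 1 mod 8 ⇒ (2 / 33) = +1]
  = (33 / 5)    [QR: 5 ≡ 1 mod 4, sign kept]
  = (3 / 5)    [33 ≡ 3 mod 5]
  = (5 / 3)    [QR: 5 ≡ 1 mod 4, sign kept]
  = (2 / 3)    [5 ≡ 2 mod 3]
  = -(1 / 3)    [3 ≡ 3 mod 8 ⇒ (2 / 3) = -1]
  = -1    [(1 / 3) = 1]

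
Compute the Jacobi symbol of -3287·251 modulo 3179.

By multiplicativity, (-3287·251/3179) = (-3287/3179)·(251/3179).
First factor (-3287/3179):
(-3287/3179)
  = (3071/3179)    [-3287 ≡ 3071 mod 3179]
  = -(3179/3071)    [QR: both ≡ 3 mod 4, sign flips]
  = -(108/3071)    [3179 ≡ 108 mod 3071]
  = -(27/3071)    [3071 ≡ 7 mod 8 ⇒ (2/3071)^2 = +1]
  = (3071/27)    [QR: both ≡ 3 mod 4, sign flips]
  = (20/27)    [3071 ≡ 20 mod 27]
  = (5/27)    [27 ≡ 3 mod 8 ⇒ (2/27)^2 = +1]
  = (27/5)    [QR: 5 ≡ 1 mod 4, sign kept]
  = (2/5)    [27 ≡ 2 mod 5]
  = -(1/5)    [5 ≡ 5 mod 8 ⇒ (2/5) = -1]
  = -1    [(1/5) = 1]
Second factor (251/3179):
(251/3179)
  = -(3179/251)    [QR: both ≡ 3 mod 4, sign flips]
  = -(167/251)    [3179 ≡ 167 mod 251]
  = (251/167)    [QR: both ≡ 3 mod 4, sign flips]
  = (84/167)    [251 ≡ 84 mod 167]
  = (21/167)    [167 ≡ 7 mod 8 ⇒ (2/167)^2 = +1]
  = (167/21)    [QR: 21 ≡ 1 mod 4, sign kept]
  = (20/21)    [167 ≡ 20 mod 21]
  = (5/21)    [21 ≡ 5 mod 8 ⇒ (2/21)^2 = +1]
  = (21/5)    [QR: 5 ≡ 1 mod 4, sign kept]
  = (1/5)    [21 ≡ 1 mod 5]
  = 1    [(1/5) = 1]
Product: (-1)·(1) = -1.

-1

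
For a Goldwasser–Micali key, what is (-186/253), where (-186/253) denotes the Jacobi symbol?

-1

Reduce the numerator: -186 ≡ 67 (mod 253), so (-186/253) = (67/253).
253 ≡ 1 (mod 4), so quadratic reciprocity gives (67/253) = (253/67). Reduce: 253 ≡ 52 (mod 67). Now have (52/67).
Factor out 2: 52 = 2^2·13. Since 67 ≡ 3 (mod 8), (2/67) = -1, and (2/67)^2 = +1. Now have (13/67).
13 ≡ 1 (mod 4), so quadratic reciprocity gives (13/67) = (67/13). Reduce: 67 ≡ 2 (mod 13). Now have (2/13).
Factor out 2: 2 = 2. Since 13 ≡ 5 (mod 8), (2/13) = -1. Now have -(1/13).
(1/13) = 1. Collecting the sign factors: -1.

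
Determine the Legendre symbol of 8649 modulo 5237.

(8649 / 5237)
  = (3412 / 5237)    [8649 ≡ 3412 mod 5237]
  = (853 / 5237)    [5237 ≡ 5 mod 8 ⇒ (2 / 5237)^2 = +1]
  = (5237 / 853)    [QR: 853 ≡ 1 mod 4, sign kept]
  = (119 / 853)    [5237 ≡ 119 mod 853]
  = (853 / 119)    [QR: 853 ≡ 1 mod 4, sign kept]
  = (20 / 119)    [853 ≡ 20 mod 119]
  = (5 / 119)    [119 ≡ 7 mod 8 ⇒ (2 / 119)^2 = +1]
  = (119 / 5)    [QR: 5 ≡ 1 mod 4, sign kept]
  = (4 / 5)    [119 ≡ 4 mod 5]
  = (1 / 5)    [5 ≡ 5 mod 8 ⇒ (2 / 5)^2 = +1]
  = 1    [(1 / 5) = 1]

1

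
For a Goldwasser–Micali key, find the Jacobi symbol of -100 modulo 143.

Reduce the numerator: -100 ≡ 43 (mod 143), so (-100 / 143) = (43 / 143).
Both 43 ≡ 3 and 143 ≡ 3 (mod 4), so reciprocity gives (43 / 143) = -(143 / 43). Reduce: 143 ≡ 14 (mod 43). Now have -(14 / 43).
Factor out 2: 14 = 2·7. Since 43 ≡ 3 (mod 8), (2 / 43) = -1. Now have (7 / 43).
Both 7 ≡ 3 and 43 ≡ 3 (mod 4), so reciprocity gives (7 / 43) = -(43 / 7). Reduce: 43 ≡ 1 (mod 7). Now have -(1 / 7).
(1 / 7) = 1. Collecting the sign factors: -1.

-1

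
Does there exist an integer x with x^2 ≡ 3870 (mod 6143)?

Factor out 2: 3870 = 2·1935. Since 6143 ≡ 7 (mod 8), (2/6143) = +1. Now have (1935/6143).
Both 1935 ≡ 3 and 6143 ≡ 3 (mod 4), so reciprocity gives (1935/6143) = -(6143/1935). Reduce: 6143 ≡ 338 (mod 1935). Now have -(338/1935).
Factor out 2: 338 = 2·169. Since 1935 ≡ 7 (mod 8), (2/1935) = +1. Now have -(169/1935).
169 ≡ 1 (mod 4), so quadratic reciprocity gives (169/1935) = (1935/169). Reduce: 1935 ≡ 76 (mod 169). Now have -(76/169).
Factor out 2: 76 = 2^2·19. Since 169 ≡ 1 (mod 8), (2/169) = +1, and (2/169)^2 = +1. Now have -(19/169).
169 ≡ 1 (mod 4), so quadratic reciprocity gives (19/169) = (169/19). Reduce: 169 ≡ 17 (mod 19). Now have -(17/19).
17 ≡ 1 (mod 4), so quadratic reciprocity gives (17/19) = (19/17). Reduce: 19 ≡ 2 (mod 17). Now have -(2/17).
Factor out 2: 2 = 2. Since 17 ≡ 1 (mod 8), (2/17) = +1. Now have -(1/17).
(1/17) = 1. Collecting the sign factors: -1.
The Legendre symbol is -1, so x^2 ≡ 3870 (mod 6143) has no solution.

no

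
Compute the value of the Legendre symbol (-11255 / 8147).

-1

Pull out -1: (-11255 / 8147) = (-1 / 8147)·(11255 / 8147). Since 8147 ≡ 3 (mod 4), (-1 / 8147) = -1. Now have -(11255 / 8147).
Reduce the numerator: 11255 ≡ 3108 (mod 8147), so (11255 / 8147) = (3108 / 8147).
Factor out 2: 3108 = 2^2·777. Since 8147 ≡ 3 (mod 8), (2 / 8147) = -1, and (2 / 8147)^2 = +1. Now have -(777 / 8147).
777 ≡ 1 (mod 4), so quadratic reciprocity gives (777 / 8147) = (8147 / 777). Reduce: 8147 ≡ 377 (mod 777). Now have -(377 / 777).
377 ≡ 1 (mod 4), so quadratic reciprocity gives (377 / 777) = (777 / 377). Reduce: 777 ≡ 23 (mod 377). Now have -(23 / 377).
377 ≡ 1 (mod 4), so quadratic reciprocity gives (23 / 377) = (377 / 23). Reduce: 377 ≡ 9 (mod 23). Now have -(9 / 23).
9 ≡ 1 (mod 4), so quadratic reciprocity gives (9 / 23) = (23 / 9). Reduce: 23 ≡ 5 (mod 9). Now have -(5 / 9).
5 ≡ 1 (mod 4), so quadratic reciprocity gives (5 / 9) = (9 / 5). Reduce: 9 ≡ 4 (mod 5). Now have -(4 / 5).
Factor out 2: 4 = 2^2. Since 5 ≡ 5 (mod 8), (2 / 5) = -1, and (2 / 5)^2 = +1. Now have -(1 / 5).
(1 / 5) = 1. Collecting the sign factors: -1.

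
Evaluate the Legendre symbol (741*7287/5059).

By multiplicativity, (741·7287/5059) = (741/5059)·(7287/5059).
First factor (741/5059):
(741/5059)
  = (5059/741)    [QR: 741 ≡ 1 mod 4, sign kept]
  = (613/741)    [5059 ≡ 613 mod 741]
  = (741/613)    [QR: 613 ≡ 1 mod 4, sign kept]
  = (128/613)    [741 ≡ 128 mod 613]
  = -(1/613)    [613 ≡ 5 mod 8 ⇒ (2/613)^7 = -1]
  = -1    [(1/613) = 1]
Second factor (7287/5059):
(7287/5059)
  = (2228/5059)    [7287 ≡ 2228 mod 5059]
  = (557/5059)    [5059 ≡ 3 mod 8 ⇒ (2/5059)^2 = +1]
  = (5059/557)    [QR: 557 ≡ 1 mod 4, sign kept]
  = (46/557)    [5059 ≡ 46 mod 557]
  = -(23/557)    [557 ≡ 5 mod 8 ⇒ (2/557) = -1]
  = -(557/23)    [QR: 557 ≡ 1 mod 4, sign kept]
  = -(5/23)    [557 ≡ 5 mod 23]
  = -(23/5)    [QR: 5 ≡ 1 mod 4, sign kept]
  = -(3/5)    [23 ≡ 3 mod 5]
  = -(5/3)    [QR: 5 ≡ 1 mod 4, sign kept]
  = -(2/3)    [5 ≡ 2 mod 3]
  = (1/3)    [3 ≡ 3 mod 8 ⇒ (2/3) = -1]
  = 1    [(1/3) = 1]
Product: (-1)·(1) = -1.

-1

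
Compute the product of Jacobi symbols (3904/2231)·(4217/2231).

1

By multiplicativity, (3904·4217/2231) = (3904/2231)·(4217/2231).
First factor (3904/2231):
Reduce the numerator: 3904 ≡ 1673 (mod 2231), so (3904/2231) = (1673/2231).
1673 ≡ 1 (mod 4), so quadratic reciprocity gives (1673/2231) = (2231/1673). Reduce: 2231 ≡ 558 (mod 1673). Now have (558/1673).
Factor out 2: 558 = 2·279. Since 1673 ≡ 1 (mod 8), (2/1673) = +1. Now have (279/1673).
1673 ≡ 1 (mod 4), so quadratic reciprocity gives (279/1673) = (1673/279). Reduce: 1673 ≡ 278 (mod 279). Now have (278/279).
Factor out 2: 278 = 2·139. Since 279 ≡ 7 (mod 8), (2/279) = +1. Now have (139/279).
Both 139 ≡ 3 and 279 ≡ 3 (mod 4), so reciprocity gives (139/279) = -(279/139). Reduce: 279 ≡ 1 (mod 139). Now have -(1/139).
(1/139) = 1. Collecting the sign factors: -1.
Second factor (4217/2231):
Reduce the numerator: 4217 ≡ 1986 (mod 2231), so (4217/2231) = (1986/2231).
Factor out 2: 1986 = 2·993. Since 2231 ≡ 7 (mod 8), (2/2231) = +1. Now have (993/2231).
993 ≡ 1 (mod 4), so quadratic reciprocity gives (993/2231) = (2231/993). Reduce: 2231 ≡ 245 (mod 993). Now have (245/993).
245 ≡ 1 (mod 4), so quadratic reciprocity gives (245/993) = (993/245). Reduce: 993 ≡ 13 (mod 245). Now have (13/245).
13 ≡ 1 (mod 4), so quadratic reciprocity gives (13/245) = (245/13). Reduce: 245 ≡ 11 (mod 13). Now have (11/13).
13 ≡ 1 (mod 4), so quadratic reciprocity gives (11/13) = (13/11). Reduce: 13 ≡ 2 (mod 11). Now have (2/11).
Factor out 2: 2 = 2. Since 11 ≡ 3 (mod 8), (2/11) = -1. Now have -(1/11).
(1/11) = 1. Collecting the sign factors: -1.
Product: (-1)·(-1) = 1.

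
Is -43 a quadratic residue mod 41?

Pull out -1: (-43|41) = (-1|41)·(43|41). Since 41 ≡ 1 (mod 4), (-1|41) = +1. Now have (43|41).
Reduce the numerator: 43 ≡ 2 (mod 41), so (43|41) = (2|41).
Factor out 2: 2 = 2. Since 41 ≡ 1 (mod 8), (2|41) = +1. Now have (1|41).
(1|41) = 1. Collecting the sign factors: 1.
The Legendre symbol is 1, so x^2 ≡ -43 (mod 41) has solution.

yes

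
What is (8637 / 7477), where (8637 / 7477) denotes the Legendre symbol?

Reduce the numerator: 8637 ≡ 1160 (mod 7477), so (8637 / 7477) = (1160 / 7477).
Factor out 2: 1160 = 2^3·145. Since 7477 ≡ 5 (mod 8), (2 / 7477) = -1, and (2 / 7477)^3 = -1. Now have -(145 / 7477).
145 ≡ 1 (mod 4), so quadratic reciprocity gives (145 / 7477) = (7477 / 145). Reduce: 7477 ≡ 82 (mod 145). Now have -(82 / 145).
Factor out 2: 82 = 2·41. Since 145 ≡ 1 (mod 8), (2 / 145) = +1. Now have -(41 / 145).
41 ≡ 1 (mod 4), so quadratic reciprocity gives (41 / 145) = (145 / 41). Reduce: 145 ≡ 22 (mod 41). Now have -(22 / 41).
Factor out 2: 22 = 2·11. Since 41 ≡ 1 (mod 8), (2 / 41) = +1. Now have -(11 / 41).
41 ≡ 1 (mod 4), so quadratic reciprocity gives (11 / 41) = (41 / 11). Reduce: 41 ≡ 8 (mod 11). Now have -(8 / 11).
Factor out 2: 8 = 2^3. Since 11 ≡ 3 (mod 8), (2 / 11) = -1, and (2 / 11)^3 = -1. Now have (1 / 11).
(1 / 11) = 1. Collecting the sign factors: 1.

1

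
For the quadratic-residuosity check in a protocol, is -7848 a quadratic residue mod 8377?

Pull out -1: (-7848/8377) = (-1/8377)·(7848/8377). Since 8377 ≡ 1 (mod 4), (-1/8377) = +1. Now have (7848/8377).
Factor out 2: 7848 = 2^3·981. Since 8377 ≡ 1 (mod 8), (2/8377) = +1, and (2/8377)^3 = +1. Now have (981/8377).
981 ≡ 1 (mod 4), so quadratic reciprocity gives (981/8377) = (8377/981). Reduce: 8377 ≡ 529 (mod 981). Now have (529/981).
529 ≡ 1 (mod 4), so quadratic reciprocity gives (529/981) = (981/529). Reduce: 981 ≡ 452 (mod 529). Now have (452/529).
Factor out 2: 452 = 2^2·113. Since 529 ≡ 1 (mod 8), (2/529) = +1, and (2/529)^2 = +1. Now have (113/529).
113 ≡ 1 (mod 4), so quadratic reciprocity gives (113/529) = (529/113). Reduce: 529 ≡ 77 (mod 113). Now have (77/113).
77 ≡ 1 (mod 4), so quadratic reciprocity gives (77/113) = (113/77). Reduce: 113 ≡ 36 (mod 77). Now have (36/77).
Factor out 2: 36 = 2^2·9. Since 77 ≡ 5 (mod 8), (2/77) = -1, and (2/77)^2 = +1. Now have (9/77).
9 ≡ 1 (mod 4), so quadratic reciprocity gives (9/77) = (77/9). Reduce: 77 ≡ 5 (mod 9). Now have (5/9).
5 ≡ 1 (mod 4), so quadratic reciprocity gives (5/9) = (9/5). Reduce: 9 ≡ 4 (mod 5). Now have (4/5).
Factor out 2: 4 = 2^2. Since 5 ≡ 5 (mod 8), (2/5) = -1, and (2/5)^2 = +1. Now have (1/5).
(1/5) = 1. Collecting the sign factors: 1.
The Legendre symbol is 1, so x^2 ≡ -7848 (mod 8377) has solution.

yes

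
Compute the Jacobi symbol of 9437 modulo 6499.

1

Reduce the numerator: 9437 ≡ 2938 (mod 6499), so (9437/6499) = (2938/6499).
Factor out 2: 2938 = 2·1469. Since 6499 ≡ 3 (mod 8), (2/6499) = -1. Now have -(1469/6499).
1469 ≡ 1 (mod 4), so quadratic reciprocity gives (1469/6499) = (6499/1469). Reduce: 6499 ≡ 623 (mod 1469). Now have -(623/1469).
1469 ≡ 1 (mod 4), so quadratic reciprocity gives (623/1469) = (1469/623). Reduce: 1469 ≡ 223 (mod 623). Now have -(223/623).
Both 223 ≡ 3 and 623 ≡ 3 (mod 4), so reciprocity gives (223/623) = -(623/223). Reduce: 623 ≡ 177 (mod 223). Now have (177/223).
177 ≡ 1 (mod 4), so quadratic reciprocity gives (177/223) = (223/177). Reduce: 223 ≡ 46 (mod 177). Now have (46/177).
Factor out 2: 46 = 2·23. Since 177 ≡ 1 (mod 8), (2/177) = +1. Now have (23/177).
177 ≡ 1 (mod 4), so quadratic reciprocity gives (23/177) = (177/23). Reduce: 177 ≡ 16 (mod 23). Now have (16/23).
Factor out 2: 16 = 2^4. Since 23 ≡ 7 (mod 8), (2/23) = +1, and (2/23)^4 = +1. Now have (1/23).
(1/23) = 1. Collecting the sign factors: 1.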